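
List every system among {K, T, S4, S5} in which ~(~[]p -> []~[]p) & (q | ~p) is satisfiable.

K, T, S4

S5-tableau for the formula:
1. ~(~[]p -> []~[]p) & (q | ~p), u
2. ~(~[]p -> []~[]p), u
3. q | ~p, u
4. ~[]p, u
5. ~[]~[]p, u
6. q, u
7. ~p, v
8. []p, w
9. p, u
10. p, v
Accessibility: uRu, uRv, uRw, vRu, vRv, vRw, wRu, wRv, wRw
Branch closes: p and ~p both at v.
Every branch closes (one shown): unsatisfiable in S5.
S4-tableau for the formula:
1. ~(~[]p -> []~[]p) & (q | ~p), u
2. ~(~[]p -> []~[]p), u
3. q | ~p, u
4. ~[]p, u
5. ~[]~[]p, u
6. ~p, u
7. ~p, v
8. []p, w
9. p, w
Accessibility: uRu, uRv, uRw, vRv, wRw
Complete open branch: satisfiable in S4, hence also in K, T (this S4-model is also a K-model and a T-model).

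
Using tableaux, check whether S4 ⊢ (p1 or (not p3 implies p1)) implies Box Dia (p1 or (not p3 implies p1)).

Tableau for the negation not ((p1 or (not p3 implies p1)) implies Box Dia (p1 or (not p3 implies p1))):
1. not ((p1 or (not p3 implies p1)) implies Box Dia (p1 or (not p3 implies p1))), 0
2. p1 or (not p3 implies p1), 0
3. not Box Dia (p1 or (not p3 implies p1)), 0
4. not p3 implies p1, 0
5. p1, 0
6. not Dia (p1 or (not p3 implies p1)), 1
7. not (p1 or (not p3 implies p1)), 1
8. not p1, 1
9. not (not p3 implies p1), 1
10. not p3, 1
Accessibility: 0R0, 0R1, 1R1
The negation has an open branch (countermodel exists).

No, not valid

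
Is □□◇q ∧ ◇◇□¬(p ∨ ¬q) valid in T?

Tableau for the negation ¬(□□◇q ∧ ◇◇□¬(p ∨ ¬q)):
1. ¬(□□◇q ∧ ◇◇□¬(p ∨ ¬q)), 0
2. ¬◇◇□¬(p ∨ ¬q), 0
3. ¬◇□¬(p ∨ ¬q), 0
4. ¬□¬(p ∨ ¬q), 0
5. p ∨ ¬q, 1
6. ¬◇□¬(p ∨ ¬q), 1
7. ¬□¬(p ∨ ¬q), 1
8. ¬q, 1
9. p ∨ ¬q, 2
10. ¬□¬(p ∨ ¬q), 2
11. ¬q, 2
12. p ∨ ¬q, 3
13. ¬q, 3
Accessibility: 0R0, 0R1, 1R1, 1R2, 2R2, 2R3, 3R3
The negation has an open branch (countermodel exists).

Invalid (countermodel exists)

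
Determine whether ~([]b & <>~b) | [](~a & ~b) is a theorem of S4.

Valid

Tableau for the negation ~(~([]b & <>~b) | [](~a & ~b)):
1. ~(~([]b & <>~b) | [](~a & ~b)), u
2. []b & <>~b, u   [~|-rule on 1]
3. ~[](~a & ~b), u   [~|-rule on 1]
4. []b, u   [&-rule on 2]
5. <>~b, u   [&-rule on 2]
6. b, u   [[]-rule on 4 via uRu]
7. ~(~a & ~b), v   [~[]-rule on 3: fresh world v, uRv]
8. b, v   [[]-rule on 4 via uRv]
9. ~b, w   [<>-rule on 5: fresh world w, uRw]
10. b, w   [[]-rule on 4 via uRw]
Accessibility: uRu, uRv, uRw, vRv, wRw
Branch closes: b and ~b both at w.
All branches of the negation close; one closing branch shown above.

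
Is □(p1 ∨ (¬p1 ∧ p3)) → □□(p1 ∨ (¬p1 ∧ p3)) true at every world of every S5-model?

Valid in S5

Tableau for the negation ¬(□(p1 ∨ (¬p1 ∧ p3)) → □□(p1 ∨ (¬p1 ∧ p3))):
1. ¬(□(p1 ∨ (¬p1 ∧ p3)) → □□(p1 ∨ (¬p1 ∧ p3))), w0
2. □(p1 ∨ (¬p1 ∧ p3)), w0   [¬→-rule on 1]
3. ¬□□(p1 ∨ (¬p1 ∧ p3)), w0   [¬→-rule on 1]
4. p1 ∨ (¬p1 ∧ p3), w0   [□-rule on 2 via w0Rw0]
5. ¬p1 ∧ p3, w0   [∨-rule on 4 (branches; this branch)]
6. ¬p1, w0   [∧-rule on 5]
7. p3, w0   [∧-rule on 5]
8. ¬□(p1 ∨ (¬p1 ∧ p3)), w1   [¬□-rule on 3: fresh world w1, w0Rw1]
9. p1 ∨ (¬p1 ∧ p3), w1   [□-rule on 2 via w0Rw1]
10. ¬p1 ∧ p3, w1   [∨-rule on 9 (branches; this branch)]
11. ¬p1, w1   [∧-rule on 10]
12. p3, w1   [∧-rule on 10]
13. ¬(p1 ∨ (¬p1 ∧ p3)), w2   [¬□-rule on 8: fresh world w2, w1Rw2]
14. ¬p1, w2   [¬∨-rule on 13]
15. ¬(¬p1 ∧ p3), w2   [¬∨-rule on 13]
16. p1 ∨ (¬p1 ∧ p3), w2   [□-rule on 2 via w0Rw2]
17. ¬p3, w2   [¬∧-rule on 15 (branches; this branch)]
18. ¬p1 ∧ p3, w2   [∨-rule on 16 (branches; this branch)]
19. p3, w2   [∧-rule on 18]
Accessibility: w0Rw0, w0Rw1, w0Rw2, w1Rw0, w1Rw1, w1Rw2, w2Rw0, w2Rw1, w2Rw2
Branch closes: p3 and ¬p3 both at w2.
Every branch of the negation's tableau closes; the branch above is one of them.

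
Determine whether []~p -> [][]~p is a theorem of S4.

Valid

Tableau for the negation ~([]~p -> [][]~p):
1. ~([]~p -> [][]~p), 0
2. []~p, 0
3. ~[][]~p, 0
4. ~p, 0
5. ~[]~p, 1
6. ~p, 1
7. p, 2
8. ~p, 2
Accessibility: 0R0, 0R1, 0R2, 1R1, 1R2, 2R2
Branch closes: p and ~p both at 2.
All branches of the negation close; one closing branch shown above.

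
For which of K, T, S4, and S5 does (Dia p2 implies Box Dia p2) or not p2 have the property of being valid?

S4-tableau for the negation not ((Dia p2 implies Box Dia p2) or not p2):
1. not ((Dia p2 implies Box Dia p2) or not p2), w0
2. not (Dia p2 implies Box Dia p2), w0
3. p2, w0
4. Dia p2, w0
5. not Box Dia p2, w0
6. p2, w1
7. not Dia p2, w2
8. not p2, w2
Accessibility: w0Rw0, w0Rw1, w0Rw2, w1Rw1, w2Rw2
Complete open branch: countermodel on an S4-frame, so not valid in S4, nor in K, T (the same frame is also a K-frame and a T-frame).
S5-tableau for the negation not ((Dia p2 implies Box Dia p2) or not p2):
1. not ((Dia p2 implies Box Dia p2) or not p2), w0
2. not (Dia p2 implies Box Dia p2), w0
3. p2, w0
4. Dia p2, w0
5. not Box Dia p2, w0
6. p2, w1
7. not Dia p2, w2
8. not p2, w0
Accessibility: w0Rw0, w0Rw1, w0Rw2, w1Rw0, w1Rw1, w1Rw2, w2Rw0, w2Rw1, w2Rw2
Branch closes: p2 and not p2 both at w0.
Every branch closes (one shown): valid in S5.

S5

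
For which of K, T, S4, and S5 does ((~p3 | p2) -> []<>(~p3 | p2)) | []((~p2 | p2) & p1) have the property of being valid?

S5

S5-tableau for the negation ~(((~p3 | p2) -> []<>(~p3 | p2)) | []((~p2 | p2) & p1)):
1. ~(((~p3 | p2) -> []<>(~p3 | p2)) | []((~p2 | p2) & p1)), u
2. ~((~p3 | p2) -> []<>(~p3 | p2)), u
3. ~[]((~p2 | p2) & p1), u
4. ~p3 | p2, u
5. ~[]<>(~p3 | p2), u
6. p2, u
7. ~((~p2 | p2) & p1), v
8. ~p1, v
9. ~<>(~p3 | p2), w
10. ~(~p3 | p2), u
11. p3, u
12. ~p2, u
Accessibility: uRu, uRv, uRw, vRu, vRv, vRw, wRu, wRv, wRw
Branch closes: p2 and ~p2 both at u.
Every branch closes (one shown): valid in S5.
S4-tableau for the negation ~(((~p3 | p2) -> []<>(~p3 | p2)) | []((~p2 | p2) & p1)):
1. ~(((~p3 | p2) -> []<>(~p3 | p2)) | []((~p2 | p2) & p1)), u
2. ~((~p3 | p2) -> []<>(~p3 | p2)), u
3. ~[]((~p2 | p2) & p1), u
4. ~p3 | p2, u
5. ~[]<>(~p3 | p2), u
6. p2, u
7. ~((~p2 | p2) & p1), v
8. ~p1, v
9. ~<>(~p3 | p2), w
10. ~(~p3 | p2), w
11. p3, w
12. ~p2, w
Accessibility: uRu, uRv, uRw, vRv, wRw
Complete open branch: countermodel on an S4-frame, so not valid in S4, nor in K, T (the same frame is also a K-frame and a T-frame).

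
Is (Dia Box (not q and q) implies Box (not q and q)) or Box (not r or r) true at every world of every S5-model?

Tableau for the negation not ((Dia Box (not q and q) implies Box (not q and q)) or Box (not r or r)):
1. not ((Dia Box (not q and q) implies Box (not q and q)) or Box (not r or r)), 0
2. not (Dia Box (not q and q) implies Box (not q and q)), 0
3. not Box (not r or r), 0
4. Dia Box (not q and q), 0
5. not Box (not q and q), 0
6. not (not r or r), 1
7. r, 1
8. not r, 1
Accessibility: 0R0, 0R1, 1R0, 1R1
Branch closes: r and not r both at 1.
All branches of the negation close; one closing branch shown above.

Valid in S5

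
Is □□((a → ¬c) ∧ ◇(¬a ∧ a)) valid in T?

No, not valid

Tableau for the negation ¬□□((a → ¬c) ∧ ◇(¬a ∧ a)):
1. ¬□□((a → ¬c) ∧ ◇(¬a ∧ a)), u
2. ¬□((a → ¬c) ∧ ◇(¬a ∧ a)), v
3. ¬((a → ¬c) ∧ ◇(¬a ∧ a)), w
4. ¬◇(¬a ∧ a), w
5. ¬(¬a ∧ a), w
6. ¬a, w
Accessibility: uRu, uRv, vRv, vRw, wRw
The negation has an open branch (countermodel exists).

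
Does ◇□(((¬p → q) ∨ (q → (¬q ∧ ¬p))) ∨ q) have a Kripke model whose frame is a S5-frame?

Satisfiable

1. ◇□(((¬p → q) ∨ (q → (¬q ∧ ¬p))) ∨ q), w0
2. □(((¬p → q) ∨ (q → (¬q ∧ ¬p))) ∨ q), w1   [◇-rule on 1: fresh world w1, w0Rw1]
3. ((¬p → q) ∨ (q → (¬q ∧ ¬p))) ∨ q, w0   [□-rule on 2 via w1Rw0]
4. ((¬p → q) ∨ (q → (¬q ∧ ¬p))) ∨ q, w1   [□-rule on 2 via w1Rw1]
5. q, w0   [∨-rule on 3 (branches; this branch)]
6. q, w1   [∨-rule on 4 (branches; this branch)]
Accessibility: w0Rw0, w0Rw1, w1Rw0, w1Rw1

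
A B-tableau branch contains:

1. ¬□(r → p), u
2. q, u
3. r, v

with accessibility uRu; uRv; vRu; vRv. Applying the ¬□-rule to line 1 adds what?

a fresh world w with uRw, and ¬(r → p) at w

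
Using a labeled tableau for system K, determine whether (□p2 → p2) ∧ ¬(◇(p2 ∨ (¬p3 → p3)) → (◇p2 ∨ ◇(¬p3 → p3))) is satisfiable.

1. (□p2 → p2) ∧ ¬(◇(p2 ∨ (¬p3 → p3)) → (◇p2 ∨ ◇(¬p3 → p3))), 0
2. □p2 → p2, 0
3. ¬(◇(p2 ∨ (¬p3 → p3)) → (◇p2 ∨ ◇(¬p3 → p3))), 0
4. ◇(p2 ∨ (¬p3 → p3)), 0
5. ¬(◇p2 ∨ ◇(¬p3 → p3)), 0
6. ¬◇p2, 0
7. ¬◇(¬p3 → p3), 0
8. p2, 0
9. p2 ∨ (¬p3 → p3), 1
10. ¬p2, 1
11. ¬(¬p3 → p3), 1
12. ¬p3, 1
13. ¬p3 → p3, 1
14. p3, 1
Accessibility: 0R1
Branch closes: p3 and ¬p3 both at 1.
All branches of the tableau close; one closing branch shown above.

No, unsatisfiable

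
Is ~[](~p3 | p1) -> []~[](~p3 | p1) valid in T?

Tableau for the negation ~(~[](~p3 | p1) -> []~[](~p3 | p1)):
1. ~(~[](~p3 | p1) -> []~[](~p3 | p1)), u
2. ~[](~p3 | p1), u
3. ~[]~[](~p3 | p1), u
4. ~(~p3 | p1), v
5. p3, v
6. ~p1, v
7. [](~p3 | p1), w
8. ~p3 | p1, w
9. p1, w
Accessibility: uRu, uRv, uRw, vRv, wRw
The negation has an open branch (countermodel exists).

No, not valid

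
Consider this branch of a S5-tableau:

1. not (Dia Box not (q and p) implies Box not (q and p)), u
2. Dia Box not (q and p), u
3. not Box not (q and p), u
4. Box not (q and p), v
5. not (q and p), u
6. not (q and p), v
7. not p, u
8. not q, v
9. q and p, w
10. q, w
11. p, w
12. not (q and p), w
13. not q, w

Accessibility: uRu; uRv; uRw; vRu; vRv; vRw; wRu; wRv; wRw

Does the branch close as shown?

Closed

Both q and not q appear at w.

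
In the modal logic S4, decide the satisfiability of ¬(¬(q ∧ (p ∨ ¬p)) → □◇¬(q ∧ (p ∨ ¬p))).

1. ¬(¬(q ∧ (p ∨ ¬p)) → □◇¬(q ∧ (p ∨ ¬p))), 0
2. ¬(q ∧ (p ∨ ¬p)), 0
3. ¬□◇¬(q ∧ (p ∨ ¬p)), 0
4. ¬q, 0
5. ¬◇¬(q ∧ (p ∨ ¬p)), 1
6. q ∧ (p ∨ ¬p), 1
7. q, 1
8. p ∨ ¬p, 1
9. ¬p, 1
Accessibility: 0R0, 0R1, 1R1

Satisfiable (open branch found)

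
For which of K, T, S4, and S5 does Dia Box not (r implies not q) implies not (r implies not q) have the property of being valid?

S5-tableau for the negation not (Dia Box not (r implies not q) implies not (r implies not q)):
1. not (Dia Box not (r implies not q) implies not (r implies not q)), u
2. Dia Box not (r implies not q), u
3. r implies not q, u
4. not q, u
5. Box not (r implies not q), v
6. not (r implies not q), u
7. r, u
8. q, u
Accessibility: uRu, uRv, vRu, vRv
Branch closes: q and not q both at u.
Every branch closes (one shown): valid in S5.
S4-tableau for the negation not (Dia Box not (r implies not q) implies not (r implies not q)):
1. not (Dia Box not (r implies not q) implies not (r implies not q)), u
2. Dia Box not (r implies not q), u
3. r implies not q, u
4. not q, u
5. Box not (r implies not q), v
6. not (r implies not q), v
7. r, v
8. q, v
Accessibility: uRu, uRv, vRv
Complete open branch: countermodel on an S4-frame, so not valid in S4, nor in K, T (the same frame is also a K-frame and a T-frame).

S5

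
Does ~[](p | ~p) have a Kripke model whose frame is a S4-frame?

1. ~[](p | ~p), w0
2. ~(p | ~p), w1   [~[]-rule on 1: fresh world w1, w0Rw1]
3. ~p, w1   [~|-rule on 2]
4. p, w1   [~|-rule on 2]
Accessibility: w0Rw0, w0Rw1, w1Rw1
Branch closes: p and ~p both at w1.
All branches of the tableau close; one closing branch shown above.

Unsatisfiable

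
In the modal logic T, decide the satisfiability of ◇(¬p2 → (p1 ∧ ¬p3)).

1. ◇(¬p2 → (p1 ∧ ¬p3)), u
2. ¬p2 → (p1 ∧ ¬p3), v
3. p1 ∧ ¬p3, v
4. p1, v
5. ¬p3, v
Accessibility: uRu, uRv, vRv

Satisfiable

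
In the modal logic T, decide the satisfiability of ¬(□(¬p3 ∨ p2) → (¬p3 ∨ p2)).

No, unsatisfiable

1. ¬(□(¬p3 ∨ p2) → (¬p3 ∨ p2)), u
2. □(¬p3 ∨ p2), u   [¬→-rule on 1]
3. ¬(¬p3 ∨ p2), u   [¬→-rule on 1]
4. p3, u   [¬∨-rule on 3]
5. ¬p2, u   [¬∨-rule on 3]
6. ¬p3 ∨ p2, u   [□-rule on 2 via uRu]
7. p2, u   [∨-rule on 6 (branches; this branch)]
Accessibility: uRu
Branch closes: p2 and ¬p2 both at u.
Every branch closes; the branch above is one of them.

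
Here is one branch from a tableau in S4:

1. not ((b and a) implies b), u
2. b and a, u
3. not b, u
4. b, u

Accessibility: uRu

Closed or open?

Both b and not b appear at u.

Closed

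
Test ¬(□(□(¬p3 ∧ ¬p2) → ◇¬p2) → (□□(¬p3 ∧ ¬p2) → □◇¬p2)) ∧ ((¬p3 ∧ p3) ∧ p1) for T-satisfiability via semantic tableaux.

No, unsatisfiable

1. ¬(□(□(¬p3 ∧ ¬p2) → ◇¬p2) → (□□(¬p3 ∧ ¬p2) → □◇¬p2)) ∧ ((¬p3 ∧ p3) ∧ p1), u
2. ¬(□(□(¬p3 ∧ ¬p2) → ◇¬p2) → (□□(¬p3 ∧ ¬p2) → □◇¬p2)), u
3. (¬p3 ∧ p3) ∧ p1, u
4. □(□(¬p3 ∧ ¬p2) → ◇¬p2), u
5. ¬(□□(¬p3 ∧ ¬p2) → □◇¬p2), u
6. ¬p3 ∧ p3, u
7. p1, u
8. □□(¬p3 ∧ ¬p2), u
9. ¬□◇¬p2, u
10. ¬p3, u
11. p3, u
Accessibility: uRu
Branch closes: p3 and ¬p3 both at u.
Every branch closes; the branch above is one of them.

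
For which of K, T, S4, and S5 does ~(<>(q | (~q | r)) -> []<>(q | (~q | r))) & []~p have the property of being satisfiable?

K-tableau for the formula:
1. ~(<>(q | (~q | r)) -> []<>(q | (~q | r))) & []~p, 0
2. ~(<>(q | (~q | r)) -> []<>(q | (~q | r))), 0
3. []~p, 0
4. <>(q | (~q | r)), 0
5. ~[]<>(q | (~q | r)), 0
6. q | (~q | r), 1
7. ~p, 1
8. ~q | r, 1
9. r, 1
10. ~<>(q | (~q | r)), 2
11. ~p, 2
Accessibility: 0R1, 0R2
Complete open branch: satisfiable in K.
T-tableau for the formula:
1. ~(<>(q | (~q | r)) -> []<>(q | (~q | r))) & []~p, 0
2. ~(<>(q | (~q | r)) -> []<>(q | (~q | r))), 0
3. []~p, 0
4. <>(q | (~q | r)), 0
5. ~[]<>(q | (~q | r)), 0
6. ~p, 0
7. q | (~q | r), 1
8. ~p, 1
9. ~q | r, 1
10. r, 1
11. ~<>(q | (~q | r)), 2
12. ~p, 2
13. ~(q | (~q | r)), 2
14. ~q, 2
15. ~(~q | r), 2
16. q, 2
17. ~r, 2
Accessibility: 0R0, 0R1, 0R2, 1R1, 2R2
Branch closes: q and ~q both at 2.
Every branch closes (one shown): unsatisfiable in T, hence also in S4, S5 (every S4/S5-frame is a T-frame).

K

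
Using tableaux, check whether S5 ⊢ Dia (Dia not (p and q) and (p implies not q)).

Tableau for the negation not Dia (Dia not (p and q) and (p implies not q)):
1. not Dia (Dia not (p and q) and (p implies not q)), 0
2. not (Dia not (p and q) and (p implies not q)), 0
3. not (p implies not q), 0
4. p, 0
5. q, 0
Accessibility: 0R0
The negation has an open branch (countermodel exists).

No, not valid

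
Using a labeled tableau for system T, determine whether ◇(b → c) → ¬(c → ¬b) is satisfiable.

1. ◇(b → c) → ¬(c → ¬b), 0
2. ¬(c → ¬b), 0   [→-rule on 1 (branches; this branch)]
3. c, 0   [¬→-rule on 2]
4. b, 0   [¬→-rule on 2]
Accessibility: 0R0

Yes, satisfiable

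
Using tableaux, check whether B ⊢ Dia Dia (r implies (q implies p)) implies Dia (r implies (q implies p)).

Tableau for the negation not (Dia Dia (r implies (q implies p)) implies Dia (r implies (q implies p))):
1. not (Dia Dia (r implies (q implies p)) implies Dia (r implies (q implies p))), 0
2. Dia Dia (r implies (q implies p)), 0   [neg-implies-rule on 1]
3. not Dia (r implies (q implies p)), 0   [neg-implies-rule on 1]
4. not (r implies (q implies p)), 0   [neg-Dia-rule on 3 via 0R0]
5. r, 0   [neg-implies-rule on 4]
6. not (q implies p), 0   [neg-implies-rule on 4]
7. q, 0   [neg-implies-rule on 6]
8. not p, 0   [neg-implies-rule on 6]
9. Dia (r implies (q implies p)), 1   [Dia-rule on 2: fresh world 1, 0R1]
10. not (r implies (q implies p)), 1   [neg-Dia-rule on 3 via 0R1]
11. r, 1   [neg-implies-rule on 10]
12. not (q implies p), 1   [neg-implies-rule on 10]
13. q, 1   [neg-implies-rule on 12]
14. not p, 1   [neg-implies-rule on 12]
15. r implies (q implies p), 2   [Dia-rule on 9: fresh world 2, 1R2]
16. q implies p, 2   [implies-rule on 15 (branches; this branch)]
17. p, 2   [implies-rule on 16 (branches; this branch)]
Accessibility: 0R0, 0R1, 1R0, 1R1, 1R2, 2R1, 2R2
The negation has an open branch (countermodel exists).

Invalid (countermodel exists)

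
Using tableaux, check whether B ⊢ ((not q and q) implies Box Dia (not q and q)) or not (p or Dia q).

Tableau for the negation not (((not q and q) implies Box Dia (not q and q)) or not (p or Dia q)):
1. not (((not q and q) implies Box Dia (not q and q)) or not (p or Dia q)), u
2. not ((not q and q) implies Box Dia (not q and q)), u
3. p or Dia q, u
4. not q and q, u
5. not Box Dia (not q and q), u
6. not q, u
7. q, u
Accessibility: uRu
Branch closes: q and not q both at u.
All branches of the negation close; one closing branch shown above.

Valid in B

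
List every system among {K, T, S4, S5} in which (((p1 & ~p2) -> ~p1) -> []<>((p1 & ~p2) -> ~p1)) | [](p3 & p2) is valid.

S5-tableau for the negation ~((((p1 & ~p2) -> ~p1) -> []<>((p1 & ~p2) -> ~p1)) | [](p3 & p2)):
1. ~((((p1 & ~p2) -> ~p1) -> []<>((p1 & ~p2) -> ~p1)) | [](p3 & p2)), w0
2. ~(((p1 & ~p2) -> ~p1) -> []<>((p1 & ~p2) -> ~p1)), w0
3. ~[](p3 & p2), w0
4. (p1 & ~p2) -> ~p1, w0
5. ~[]<>((p1 & ~p2) -> ~p1), w0
6. ~(p1 & ~p2), w0
7. p2, w0
8. ~(p3 & p2), w1
9. ~p2, w1
10. ~<>((p1 & ~p2) -> ~p1), w2
11. ~((p1 & ~p2) -> ~p1), w0
12. p1 & ~p2, w0
13. p1, w0
14. ~p2, w0
Accessibility: w0Rw0, w0Rw1, w0Rw2, w1Rw0, w1Rw1, w1Rw2, w2Rw0, w2Rw1, w2Rw2
Branch closes: p2 and ~p2 both at w0.
Every branch closes (one shown): valid in S5.
S4-tableau for the negation ~((((p1 & ~p2) -> ~p1) -> []<>((p1 & ~p2) -> ~p1)) | [](p3 & p2)):
1. ~((((p1 & ~p2) -> ~p1) -> []<>((p1 & ~p2) -> ~p1)) | [](p3 & p2)), w0
2. ~(((p1 & ~p2) -> ~p1) -> []<>((p1 & ~p2) -> ~p1)), w0
3. ~[](p3 & p2), w0
4. (p1 & ~p2) -> ~p1, w0
5. ~[]<>((p1 & ~p2) -> ~p1), w0
6. ~p1, w0
7. ~(p3 & p2), w1
8. ~p2, w1
9. ~<>((p1 & ~p2) -> ~p1), w2
10. ~((p1 & ~p2) -> ~p1), w2
11. p1 & ~p2, w2
12. p1, w2
13. ~p2, w2
Accessibility: w0Rw0, w0Rw1, w0Rw2, w1Rw1, w2Rw2
Complete open branch: countermodel on an S4-frame, so not valid in S4, nor in K, T (the same frame is also a K-frame and a T-frame).

S5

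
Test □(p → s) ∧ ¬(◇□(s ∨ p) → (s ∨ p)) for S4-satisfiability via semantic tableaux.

1. □(p → s) ∧ ¬(◇□(s ∨ p) → (s ∨ p)), w0
2. □(p → s), w0
3. ¬(◇□(s ∨ p) → (s ∨ p)), w0
4. ◇□(s ∨ p), w0
5. ¬(s ∨ p), w0
6. ¬s, w0
7. ¬p, w0
8. p → s, w0
9. □(s ∨ p), w1
10. p → s, w1
11. s ∨ p, w1
12. s, w1
13. p, w1
Accessibility: w0Rw0, w0Rw1, w1Rw1

Yes, satisfiable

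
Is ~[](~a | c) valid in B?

Tableau for the negation [](~a | c):
1. [](~a | c), u
2. ~a | c, u
3. c, u
Accessibility: uRu
The negation has an open branch (countermodel exists).

Invalid (countermodel exists)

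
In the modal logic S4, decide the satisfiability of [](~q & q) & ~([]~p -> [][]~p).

Unsatisfiable (every branch closes)

1. [](~q & q) & ~([]~p -> [][]~p), w0
2. [](~q & q), w0   [&-rule on 1]
3. ~([]~p -> [][]~p), w0   [&-rule on 1]
4. []~p, w0   [~->-rule on 3]
5. ~[][]~p, w0   [~->-rule on 3]
6. ~q & q, w0   [[]-rule on 2 via w0Rw0]
7. ~q, w0   [&-rule on 6]
8. q, w0   [&-rule on 6]
Accessibility: w0Rw0
Branch closes: q and ~q both at w0.
(One branch shown.) All branches close.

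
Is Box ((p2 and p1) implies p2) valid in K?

Valid

Tableau for the negation not Box ((p2 and p1) implies p2):
1. not Box ((p2 and p1) implies p2), 0
2. not ((p2 and p1) implies p2), 1
3. p2 and p1, 1
4. not p2, 1
5. p2, 1
6. p1, 1
Accessibility: 0R1
Branch closes: p2 and not p2 both at 1.
All branches of the negation close; one closing branch shown above.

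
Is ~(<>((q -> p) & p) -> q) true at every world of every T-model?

Invalid (countermodel exists)

Tableau for the negation <>((q -> p) & p) -> q:
1. <>((q -> p) & p) -> q, 0
2. q, 0
Accessibility: 0R0
The negation has an open branch (countermodel exists).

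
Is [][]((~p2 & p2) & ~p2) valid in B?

Tableau for the negation ~[][]((~p2 & p2) & ~p2):
1. ~[][]((~p2 & p2) & ~p2), w0
2. ~[]((~p2 & p2) & ~p2), w1   [~[]-rule on 1: fresh world w1, w0Rw1]
3. ~((~p2 & p2) & ~p2), w2   [~[]-rule on 2: fresh world w2, w1Rw2]
4. p2, w2   [~&-rule on 3 (branches; this branch)]
Accessibility: w0Rw0, w0Rw1, w1Rw0, w1Rw1, w1Rw2, w2Rw1, w2Rw2
The negation has an open branch (countermodel exists).

Invalid (countermodel exists)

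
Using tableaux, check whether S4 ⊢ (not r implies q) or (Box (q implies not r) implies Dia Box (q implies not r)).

Valid

Tableau for the negation not ((not r implies q) or (Box (q implies not r) implies Dia Box (q implies not r))):
1. not ((not r implies q) or (Box (q implies not r) implies Dia Box (q implies not r))), u
2. not (not r implies q), u
3. not (Box (q implies not r) implies Dia Box (q implies not r)), u
4. not r, u
5. not q, u
6. Box (q implies not r), u
7. not Dia Box (q implies not r), u
8. q implies not r, u
9. not Box (q implies not r), u
10. not (q implies not r), v
11. q, v
12. r, v
13. q implies not r, v
14. not Box (q implies not r), v
15. not r, v
Accessibility: uRu, uRv, vRv
Branch closes: r and not r both at v.
All branches of the negation close; one closing branch shown above.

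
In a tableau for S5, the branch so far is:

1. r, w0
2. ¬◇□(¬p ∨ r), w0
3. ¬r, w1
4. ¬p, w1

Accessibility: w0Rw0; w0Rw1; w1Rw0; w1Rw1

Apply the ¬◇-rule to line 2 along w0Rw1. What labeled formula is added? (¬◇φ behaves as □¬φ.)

¬□(¬p ∨ r), w1

¬◇φ behaves as □¬φ: propagate the negated body to each accessible world.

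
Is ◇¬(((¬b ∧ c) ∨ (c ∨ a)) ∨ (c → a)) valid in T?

Not valid

Tableau for the negation ¬◇¬(((¬b ∧ c) ∨ (c ∨ a)) ∨ (c → a)):
1. ¬◇¬(((¬b ∧ c) ∨ (c ∨ a)) ∨ (c → a)), u
2. ((¬b ∧ c) ∨ (c ∨ a)) ∨ (c → a), u
3. c → a, u
4. a, u
Accessibility: uRu
The negation has an open branch (countermodel exists).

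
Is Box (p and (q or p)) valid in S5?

Tableau for the negation not Box (p and (q or p)):
1. not Box (p and (q or p)), u
2. not (p and (q or p)), v   [neg-Box-rule on 1: fresh world v, uRv]
3. not (q or p), v   [neg-and-rule on 2 (branches; this branch)]
4. not q, v   [neg-or-rule on 3]
5. not p, v   [neg-or-rule on 3]
Accessibility: uRu, uRv, vRu, vRv
The negation has an open branch (countermodel exists).

Not valid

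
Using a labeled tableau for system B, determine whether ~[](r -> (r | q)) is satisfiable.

1. ~[](r -> (r | q)), 0
2. ~(r -> (r | q)), 1   [~[]-rule on 1: fresh world 1, 0R1]
3. r, 1   [~->-rule on 2]
4. ~(r | q), 1   [~->-rule on 2]
5. ~r, 1   [~|-rule on 4]
6. ~q, 1   [~|-rule on 4]
Accessibility: 0R0, 0R1, 1R0, 1R1
Branch closes: r and ~r both at 1.
(One branch shown.) All branches close.

Unsatisfiable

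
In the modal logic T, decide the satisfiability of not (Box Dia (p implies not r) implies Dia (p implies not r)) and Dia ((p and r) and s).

1. not (Box Dia (p implies not r) implies Dia (p implies not r)) and Dia ((p and r) and s), u
2. not (Box Dia (p implies not r) implies Dia (p implies not r)), u
3. Dia ((p and r) and s), u
4. Box Dia (p implies not r), u
5. not Dia (p implies not r), u
6. Dia (p implies not r), u
7. not (p implies not r), u
8. p, u
9. r, u
10. (p and r) and s, v
11. p and r, v
12. s, v
13. p, v
14. r, v
15. Dia (p implies not r), v
16. not (p implies not r), v
17. p implies not r, w
18. Dia (p implies not r), w
19. not (p implies not r), w
20. p, w
21. r, w
22. not r, w
Accessibility: uRu, uRv, uRw, vRv, wRw
Branch closes: r and not r both at w.
(One branch shown.) All branches close.

Unsatisfiable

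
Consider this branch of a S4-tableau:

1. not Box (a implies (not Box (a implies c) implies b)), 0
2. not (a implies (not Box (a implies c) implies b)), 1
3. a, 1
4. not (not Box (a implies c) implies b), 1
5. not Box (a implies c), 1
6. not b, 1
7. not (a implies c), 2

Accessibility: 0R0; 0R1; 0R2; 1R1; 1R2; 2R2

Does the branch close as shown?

No atom appears with both signs at the same world.

Not closed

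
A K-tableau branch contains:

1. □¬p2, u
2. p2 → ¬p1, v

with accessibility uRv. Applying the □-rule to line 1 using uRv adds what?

¬p2, v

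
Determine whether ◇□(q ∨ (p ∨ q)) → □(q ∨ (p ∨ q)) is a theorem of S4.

Tableau for the negation ¬(◇□(q ∨ (p ∨ q)) → □(q ∨ (p ∨ q))):
1. ¬(◇□(q ∨ (p ∨ q)) → □(q ∨ (p ∨ q))), 0
2. ◇□(q ∨ (p ∨ q)), 0   [¬→-rule on 1]
3. ¬□(q ∨ (p ∨ q)), 0   [¬→-rule on 1]
4. □(q ∨ (p ∨ q)), 1   [◇-rule on 2: fresh world 1, 0R1]
5. q ∨ (p ∨ q), 1   [□-rule on 4 via 1R1]
6. p ∨ q, 1   [∨-rule on 5 (branches; this branch)]
7. q, 1   [∨-rule on 6 (branches; this branch)]
8. ¬(q ∨ (p ∨ q)), 2   [¬□-rule on 3: fresh world 2, 0R2]
9. ¬q, 2   [¬∨-rule on 8]
10. ¬(p ∨ q), 2   [¬∨-rule on 8]
11. ¬p, 2   [¬∨-rule on 10]
Accessibility: 0R0, 0R1, 0R2, 1R1, 2R2
The negation has an open branch (countermodel exists).

Not valid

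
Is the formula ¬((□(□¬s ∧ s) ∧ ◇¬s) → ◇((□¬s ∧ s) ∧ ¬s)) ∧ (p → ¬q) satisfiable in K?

1. ¬((□(□¬s ∧ s) ∧ ◇¬s) → ◇((□¬s ∧ s) ∧ ¬s)) ∧ (p → ¬q), 0
2. ¬((□(□¬s ∧ s) ∧ ◇¬s) → ◇((□¬s ∧ s) ∧ ¬s)), 0
3. p → ¬q, 0
4. □(□¬s ∧ s) ∧ ◇¬s, 0
5. ¬◇((□¬s ∧ s) ∧ ¬s), 0
6. □(□¬s ∧ s), 0
7. ◇¬s, 0
8. ¬q, 0
9. ¬s, 1
10. ¬((□¬s ∧ s) ∧ ¬s), 1
11. □¬s ∧ s, 1
12. □¬s, 1
13. s, 1
Accessibility: 0R1
Branch closes: s and ¬s both at 1.
Every branch closes; the branch above is one of them.

Unsatisfiable (every branch closes)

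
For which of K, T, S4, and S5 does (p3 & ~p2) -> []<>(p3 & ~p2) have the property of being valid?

S5

S5-tableau for the negation ~((p3 & ~p2) -> []<>(p3 & ~p2)):
1. ~((p3 & ~p2) -> []<>(p3 & ~p2)), w0
2. p3 & ~p2, w0   [~->-rule on 1]
3. ~[]<>(p3 & ~p2), w0   [~->-rule on 1]
4. p3, w0   [&-rule on 2]
5. ~p2, w0   [&-rule on 2]
6. ~<>(p3 & ~p2), w1   [~[]-rule on 3: fresh world w1, w0Rw1]
7. ~(p3 & ~p2), w0   [~<>-rule on 6 via w1Rw0]
8. ~(p3 & ~p2), w1   [~<>-rule on 6 via w1Rw1]
9. p2, w0   [~&-rule on 7 (branches; this branch)]
Accessibility: w0Rw0, w0Rw1, w1Rw0, w1Rw1
Branch closes: p2 and ~p2 both at w0.
Every branch closes (one shown): valid in S5.
S4-tableau for the negation ~((p3 & ~p2) -> []<>(p3 & ~p2)):
1. ~((p3 & ~p2) -> []<>(p3 & ~p2)), w0
2. p3 & ~p2, w0   [~->-rule on 1]
3. ~[]<>(p3 & ~p2), w0   [~->-rule on 1]
4. p3, w0   [&-rule on 2]
5. ~p2, w0   [&-rule on 2]
6. ~<>(p3 & ~p2), w1   [~[]-rule on 3: fresh world w1, w0Rw1]
7. ~(p3 & ~p2), w1   [~<>-rule on 6 via w1Rw1]
8. p2, w1   [~&-rule on 7 (branches; this branch)]
Accessibility: w0Rw0, w0Rw1, w1Rw1
Complete open branch: countermodel on an S4-frame, so not valid in S4, nor in K, T (the same frame is also a K-frame and a T-frame).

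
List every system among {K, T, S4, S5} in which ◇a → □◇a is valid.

S5

S4-tableau for the negation ¬(◇a → □◇a):
1. ¬(◇a → □◇a), u
2. ◇a, u   [¬→-rule on 1]
3. ¬□◇a, u   [¬→-rule on 1]
4. a, v   [◇-rule on 2: fresh world v, uRv]
5. ¬◇a, w   [¬□-rule on 3: fresh world w, uRw]
6. ¬a, w   [¬◇-rule on 5 via wRw]
Accessibility: uRu, uRv, uRw, vRv, wRw
Complete open branch: countermodel on an S4-frame, so not valid in S4, nor in K, T (the same frame is also a K-frame and a T-frame).
S5-tableau for the negation ¬(◇a → □◇a):
1. ¬(◇a → □◇a), u
2. ◇a, u   [¬→-rule on 1]
3. ¬□◇a, u   [¬→-rule on 1]
4. a, v   [◇-rule on 2: fresh world v, uRv]
5. ¬◇a, w   [¬□-rule on 3: fresh world w, uRw]
6. ¬a, u   [¬◇-rule on 5 via wRu]
7. ¬a, v   [¬◇-rule on 5 via wRv]
Accessibility: uRu, uRv, uRw, vRu, vRv, vRw, wRu, wRv, wRw
Branch closes: a and ¬a both at v.
Every branch closes (one shown): valid in S5.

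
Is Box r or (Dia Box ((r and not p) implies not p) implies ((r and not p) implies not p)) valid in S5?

Yes, valid

Tableau for the negation not (Box r or (Dia Box ((r and not p) implies not p) implies ((r and not p) implies not p))):
1. not (Box r or (Dia Box ((r and not p) implies not p) implies ((r and not p) implies not p))), w0
2. not Box r, w0
3. not (Dia Box ((r and not p) implies not p) implies ((r and not p) implies not p)), w0
4. Dia Box ((r and not p) implies not p), w0
5. not ((r and not p) implies not p), w0
6. r and not p, w0
7. p, w0
8. r, w0
9. not p, w0
Accessibility: w0Rw0
Branch closes: p and not p both at w0.
All branches of the negation close; one closing branch shown above.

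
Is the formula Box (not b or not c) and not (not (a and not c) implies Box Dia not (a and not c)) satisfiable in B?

1. Box (not b or not c) and not (not (a and not c) implies Box Dia not (a and not c)), w0
2. Box (not b or not c), w0
3. not (not (a and not c) implies Box Dia not (a and not c)), w0
4. not (a and not c), w0
5. not Box Dia not (a and not c), w0
6. not b or not c, w0
7. c, w0
8. not b, w0
9. not Dia not (a and not c), w1
10. not b or not c, w1
11. a and not c, w0
12. a, w0
13. not c, w0
Accessibility: w0Rw0, w0Rw1, w1Rw0, w1Rw1
Branch closes: c and not c both at w0.
All branches of the tableau close; one closing branch shown above.

Unsatisfiable (every branch closes)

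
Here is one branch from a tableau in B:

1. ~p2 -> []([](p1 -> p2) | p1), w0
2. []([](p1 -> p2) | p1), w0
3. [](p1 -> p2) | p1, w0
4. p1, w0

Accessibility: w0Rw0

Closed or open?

Not closed

There is no literal clash: for every atom and world, at most one sign appears.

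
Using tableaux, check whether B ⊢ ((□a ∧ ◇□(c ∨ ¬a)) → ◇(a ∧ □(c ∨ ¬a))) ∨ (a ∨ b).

Tableau for the negation ¬(((□a ∧ ◇□(c ∨ ¬a)) → ◇(a ∧ □(c ∨ ¬a))) ∨ (a ∨ b)):
1. ¬(((□a ∧ ◇□(c ∨ ¬a)) → ◇(a ∧ □(c ∨ ¬a))) ∨ (a ∨ b)), w0
2. ¬((□a ∧ ◇□(c ∨ ¬a)) → ◇(a ∧ □(c ∨ ¬a))), w0
3. ¬(a ∨ b), w0
4. □a ∧ ◇□(c ∨ ¬a), w0
5. ¬◇(a ∧ □(c ∨ ¬a)), w0
6. ¬a, w0
7. ¬b, w0
8. □a, w0
9. ◇□(c ∨ ¬a), w0
10. ¬(a ∧ □(c ∨ ¬a)), w0
11. a, w0
Accessibility: w0Rw0
Branch closes: a and ¬a both at w0.
Every branch of the negation's tableau closes; the branch above is one of them.

Yes, valid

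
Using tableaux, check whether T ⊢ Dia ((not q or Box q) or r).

Tableau for the negation not Dia ((not q or Box q) or r):
1. not Dia ((not q or Box q) or r), 0
2. not ((not q or Box q) or r), 0   [neg-Dia-rule on 1 via 0R0]
3. not (not q or Box q), 0   [neg-or-rule on 2]
4. not r, 0   [neg-or-rule on 2]
5. q, 0   [neg-or-rule on 3]
6. not Box q, 0   [neg-or-rule on 3]
7. not q, 1   [neg-Box-rule on 6: fresh world 1, 0R1]
8. not ((not q or Box q) or r), 1   [neg-Dia-rule on 1 via 0R1]
9. not (not q or Box q), 1   [neg-or-rule on 8]
10. not r, 1   [neg-or-rule on 8]
11. q, 1   [neg-or-rule on 9]
12. not Box q, 1   [neg-or-rule on 9]
Accessibility: 0R0, 0R1, 1R1
Branch closes: q and not q both at 1.
Every branch of the negation's tableau closes; the branch above is one of them.

Valid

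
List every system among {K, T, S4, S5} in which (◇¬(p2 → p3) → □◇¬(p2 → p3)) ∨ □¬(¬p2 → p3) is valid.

S5

S5-tableau for the negation ¬((◇¬(p2 → p3) → □◇¬(p2 → p3)) ∨ □¬(¬p2 → p3)):
1. ¬((◇¬(p2 → p3) → □◇¬(p2 → p3)) ∨ □¬(¬p2 → p3)), w0
2. ¬(◇¬(p2 → p3) → □◇¬(p2 → p3)), w0
3. ¬□¬(¬p2 → p3), w0
4. ◇¬(p2 → p3), w0
5. ¬□◇¬(p2 → p3), w0
6. ¬p2 → p3, w1
7. p3, w1
8. ¬(p2 → p3), w2
9. p2, w2
10. ¬p3, w2
11. ¬◇¬(p2 → p3), w3
12. p2 → p3, w0
13. p2 → p3, w1
14. p2 → p3, w2
15. p2 → p3, w3
16. p3, w0
17. p3, w2
Accessibility: w0Rw0, w0Rw1, w0Rw2, w0Rw3, w1Rw0, w1Rw1, w1Rw2, w1Rw3, w2Rw0, w2Rw1, w2Rw2, w2Rw3, w3Rw0, w3Rw1, w3Rw2, w3Rw3
Branch closes: p3 and ¬p3 both at w2.
Every branch closes (one shown): valid in S5.
S4-tableau for the negation ¬((◇¬(p2 → p3) → □◇¬(p2 → p3)) ∨ □¬(¬p2 → p3)):
1. ¬((◇¬(p2 → p3) → □◇¬(p2 → p3)) ∨ □¬(¬p2 → p3)), w0
2. ¬(◇¬(p2 → p3) → □◇¬(p2 → p3)), w0
3. ¬□¬(¬p2 → p3), w0
4. ◇¬(p2 → p3), w0
5. ¬□◇¬(p2 → p3), w0
6. ¬p2 → p3, w1
7. p3, w1
8. ¬(p2 → p3), w2
9. p2, w2
10. ¬p3, w2
11. ¬◇¬(p2 → p3), w3
12. p2 → p3, w3
13. p3, w3
Accessibility: w0Rw0, w0Rw1, w0Rw2, w0Rw3, w1Rw1, w2Rw2, w3Rw3
Complete open branch: countermodel on an S4-frame, so not valid in S4, nor in K, T (the same frame is also a K-frame and a T-frame).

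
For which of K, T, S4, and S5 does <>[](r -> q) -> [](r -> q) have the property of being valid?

S5

S5-tableau for the negation ~(<>[](r -> q) -> [](r -> q)):
1. ~(<>[](r -> q) -> [](r -> q)), u
2. <>[](r -> q), u   [~->-rule on 1]
3. ~[](r -> q), u   [~->-rule on 1]
4. [](r -> q), v   [<>-rule on 2: fresh world v, uRv]
5. r -> q, u   [[]-rule on 4 via vRu]
6. r -> q, v   [[]-rule on 4 via vRv]
7. q, u   [->-rule on 5 (branches; this branch)]
8. q, v   [->-rule on 6 (branches; this branch)]
9. ~(r -> q), w   [~[]-rule on 3: fresh world w, uRw]
10. r, w   [~->-rule on 9]
11. ~q, w   [~->-rule on 9]
12. r -> q, w   [[]-rule on 4 via vRw]
13. q, w   [->-rule on 12 (branches; this branch)]
Accessibility: uRu, uRv, uRw, vRu, vRv, vRw, wRu, wRv, wRw
Branch closes: q and ~q both at w.
Every branch closes (one shown): valid in S5.
S4-tableau for the negation ~(<>[](r -> q) -> [](r -> q)):
1. ~(<>[](r -> q) -> [](r -> q)), u
2. <>[](r -> q), u   [~->-rule on 1]
3. ~[](r -> q), u   [~->-rule on 1]
4. [](r -> q), v   [<>-rule on 2: fresh world v, uRv]
5. r -> q, v   [[]-rule on 4 via vRv]
6. q, v   [->-rule on 5 (branches; this branch)]
7. ~(r -> q), w   [~[]-rule on 3: fresh world w, uRw]
8. r, w   [~->-rule on 7]
9. ~q, w   [~->-rule on 7]
Accessibility: uRu, uRv, uRw, vRv, wRw
Complete open branch: countermodel on an S4-frame, so not valid in S4, nor in K, T (the same frame is also a K-frame and a T-frame).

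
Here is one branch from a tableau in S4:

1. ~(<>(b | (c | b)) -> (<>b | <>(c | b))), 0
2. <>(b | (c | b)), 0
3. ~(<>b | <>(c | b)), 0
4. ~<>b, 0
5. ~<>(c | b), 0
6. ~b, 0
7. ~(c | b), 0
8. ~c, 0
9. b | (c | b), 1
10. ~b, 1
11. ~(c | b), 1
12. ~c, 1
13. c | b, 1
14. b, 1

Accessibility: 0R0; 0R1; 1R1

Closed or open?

Yes, closed

Both b and ~b appear at 1.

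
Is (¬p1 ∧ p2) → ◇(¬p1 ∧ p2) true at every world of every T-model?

Yes, valid

Tableau for the negation ¬((¬p1 ∧ p2) → ◇(¬p1 ∧ p2)):
1. ¬((¬p1 ∧ p2) → ◇(¬p1 ∧ p2)), w0
2. ¬p1 ∧ p2, w0
3. ¬◇(¬p1 ∧ p2), w0
4. ¬p1, w0
5. p2, w0
6. ¬(¬p1 ∧ p2), w0
7. ¬p2, w0
Accessibility: w0Rw0
Branch closes: p2 and ¬p2 both at w0.
All branches of the negation close; one closing branch shown above.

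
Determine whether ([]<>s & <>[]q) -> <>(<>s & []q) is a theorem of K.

Tableau for the negation ~(([]<>s & <>[]q) -> <>(<>s & []q)):
1. ~(([]<>s & <>[]q) -> <>(<>s & []q)), w0
2. []<>s & <>[]q, w0   [~->-rule on 1]
3. ~<>(<>s & []q), w0   [~->-rule on 1]
4. []<>s, w0   [&-rule on 2]
5. <>[]q, w0   [&-rule on 2]
6. []q, w1   [<>-rule on 5: fresh world w1, w0Rw1]
7. ~(<>s & []q), w1   [~<>-rule on 3 via w0Rw1]
8. <>s, w1   [[]-rule on 4 via w0Rw1]
9. ~[]q, w1   [~&-rule on 7 (branches; this branch)]
10. s, w2   [<>-rule on 8: fresh world w2, w1Rw2]
11. q, w2   [[]-rule on 6 via w1Rw2]
12. ~q, w3   [~[]-rule on 9: fresh world w3, w1Rw3]
13. q, w3   [[]-rule on 6 via w1Rw3]
Accessibility: w0Rw1, w1Rw2, w1Rw3
Branch closes: q and ~q both at w3.
Every branch of the negation's tableau closes; the branch above is one of them.

Yes, valid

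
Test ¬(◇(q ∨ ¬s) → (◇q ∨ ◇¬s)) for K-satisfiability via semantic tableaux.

Unsatisfiable

1. ¬(◇(q ∨ ¬s) → (◇q ∨ ◇¬s)), 0
2. ◇(q ∨ ¬s), 0
3. ¬(◇q ∨ ◇¬s), 0
4. ¬◇q, 0
5. ¬◇¬s, 0
6. q ∨ ¬s, 1
7. ¬q, 1
8. s, 1
9. ¬s, 1
Accessibility: 0R1
Branch closes: s and ¬s both at 1.
(One branch shown.) All branches close.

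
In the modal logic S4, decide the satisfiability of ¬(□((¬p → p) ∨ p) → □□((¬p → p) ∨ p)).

1. ¬(□((¬p → p) ∨ p) → □□((¬p → p) ∨ p)), w0
2. □((¬p → p) ∨ p), w0   [¬→-rule on 1]
3. ¬□□((¬p → p) ∨ p), w0   [¬→-rule on 1]
4. (¬p → p) ∨ p, w0   [□-rule on 2 via w0Rw0]
5. ¬p → p, w0   [∨-rule on 4 (branches; this branch)]
6. p, w0   [→-rule on 5 (branches; this branch)]
7. ¬□((¬p → p) ∨ p), w1   [¬□-rule on 3: fresh world w1, w0Rw1]
8. (¬p → p) ∨ p, w1   [□-rule on 2 via w0Rw1]
9. ¬p → p, w1   [∨-rule on 8 (branches; this branch)]
10. p, w1   [→-rule on 9 (branches; this branch)]
11. ¬((¬p → p) ∨ p), w2   [¬□-rule on 7: fresh world w2, w1Rw2]
12. ¬(¬p → p), w2   [¬∨-rule on 11]
13. ¬p, w2   [¬∨-rule on 11]
14. (¬p → p) ∨ p, w2   [□-rule on 2 via w0Rw2]
15. ¬p → p, w2   [∨-rule on 14 (branches; this branch)]
16. p, w2   [→-rule on 15 (branches; this branch)]
Accessibility: w0Rw0, w0Rw1, w0Rw2, w1Rw1, w1Rw2, w2Rw2
Branch closes: p and ¬p both at w2.
(One branch shown.) All branches close.

Unsatisfiable (every branch closes)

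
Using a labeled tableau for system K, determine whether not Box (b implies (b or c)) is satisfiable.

Unsatisfiable (every branch closes)

1. not Box (b implies (b or c)), 0
2. not (b implies (b or c)), 1
3. b, 1
4. not (b or c), 1
5. not b, 1
6. not c, 1
Accessibility: 0R1
Branch closes: b and not b both at 1.
Every branch closes; the branch above is one of them.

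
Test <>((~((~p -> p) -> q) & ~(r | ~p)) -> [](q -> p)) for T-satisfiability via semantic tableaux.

Yes, satisfiable

1. <>((~((~p -> p) -> q) & ~(r | ~p)) -> [](q -> p)), w0
2. (~((~p -> p) -> q) & ~(r | ~p)) -> [](q -> p), w1
3. [](q -> p), w1
4. q -> p, w1
5. p, w1
Accessibility: w0Rw0, w0Rw1, w1Rw1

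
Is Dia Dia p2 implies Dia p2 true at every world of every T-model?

No, not valid

Tableau for the negation not (Dia Dia p2 implies Dia p2):
1. not (Dia Dia p2 implies Dia p2), u
2. Dia Dia p2, u
3. not Dia p2, u
4. not p2, u
5. Dia p2, v
6. not p2, v
7. p2, w
Accessibility: uRu, uRv, vRv, vRw, wRw
The negation has an open branch (countermodel exists).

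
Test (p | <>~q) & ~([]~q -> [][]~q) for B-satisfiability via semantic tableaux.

1. (p | <>~q) & ~([]~q -> [][]~q), u
2. p | <>~q, u   [&-rule on 1]
3. ~([]~q -> [][]~q), u   [&-rule on 1]
4. []~q, u   [~->-rule on 3]
5. ~[][]~q, u   [~->-rule on 3]
6. ~q, u   [[]-rule on 4 via uRu]
7. <>~q, u   [|-rule on 2 (branches; this branch)]
8. ~[]~q, v   [~[]-rule on 5: fresh world v, uRv]
9. ~q, v   [[]-rule on 4 via uRv]
10. ~q, w   [<>-rule on 7: fresh world w, uRw]
11. q, x   [~[]-rule on 8: fresh world x, vRx]
Accessibility: uRu, uRv, uRw, vRu, vRv, vRx, wRu, wRw, xRv, xRx

Yes, satisfiable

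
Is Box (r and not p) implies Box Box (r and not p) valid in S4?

Valid in S4

Tableau for the negation not (Box (r and not p) implies Box Box (r and not p)):
1. not (Box (r and not p) implies Box Box (r and not p)), 0
2. Box (r and not p), 0
3. not Box Box (r and not p), 0
4. r and not p, 0
5. r, 0
6. not p, 0
7. not Box (r and not p), 1
8. r and not p, 1
9. r, 1
10. not p, 1
11. not (r and not p), 2
12. r and not p, 2
13. r, 2
14. not p, 2
15. p, 2
Accessibility: 0R0, 0R1, 0R2, 1R1, 1R2, 2R2
Branch closes: p and not p both at 2.
All branches of the negation close; one closing branch shown above.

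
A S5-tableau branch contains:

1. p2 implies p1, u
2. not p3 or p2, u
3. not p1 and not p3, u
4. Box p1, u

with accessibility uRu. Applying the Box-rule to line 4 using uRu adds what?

p1, u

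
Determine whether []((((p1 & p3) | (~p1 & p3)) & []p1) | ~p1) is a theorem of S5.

Tableau for the negation ~[]((((p1 & p3) | (~p1 & p3)) & []p1) | ~p1):
1. ~[]((((p1 & p3) | (~p1 & p3)) & []p1) | ~p1), w0
2. ~((((p1 & p3) | (~p1 & p3)) & []p1) | ~p1), w1
3. ~(((p1 & p3) | (~p1 & p3)) & []p1), w1
4. p1, w1
5. ~[]p1, w1
6. ~p1, w2
Accessibility: w0Rw0, w0Rw1, w0Rw2, w1Rw0, w1Rw1, w1Rw2, w2Rw0, w2Rw1, w2Rw2
The negation has an open branch (countermodel exists).

No, not valid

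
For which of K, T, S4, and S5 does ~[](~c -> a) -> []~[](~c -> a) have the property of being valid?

S5

S5-tableau for the negation ~(~[](~c -> a) -> []~[](~c -> a)):
1. ~(~[](~c -> a) -> []~[](~c -> a)), u
2. ~[](~c -> a), u   [~->-rule on 1]
3. ~[]~[](~c -> a), u   [~->-rule on 1]
4. ~(~c -> a), v   [~[]-rule on 2: fresh world v, uRv]
5. ~c, v   [~->-rule on 4]
6. ~a, v   [~->-rule on 4]
7. [](~c -> a), w   [~[]-rule on 3: fresh world w, uRw]
8. ~c -> a, u   [[]-rule on 7 via wRu]
9. ~c -> a, v   [[]-rule on 7 via wRv]
10. ~c -> a, w   [[]-rule on 7 via wRw]
11. a, u   [->-rule on 8 (branches; this branch)]
12. a, v   [->-rule on 9 (branches; this branch)]
Accessibility: uRu, uRv, uRw, vRu, vRv, vRw, wRu, wRv, wRw
Branch closes: a and ~a both at v.
Every branch closes (one shown): valid in S5.
S4-tableau for the negation ~(~[](~c -> a) -> []~[](~c -> a)):
1. ~(~[](~c -> a) -> []~[](~c -> a)), u
2. ~[](~c -> a), u   [~->-rule on 1]
3. ~[]~[](~c -> a), u   [~->-rule on 1]
4. ~(~c -> a), v   [~[]-rule on 2: fresh world v, uRv]
5. ~c, v   [~->-rule on 4]
6. ~a, v   [~->-rule on 4]
7. [](~c -> a), w   [~[]-rule on 3: fresh world w, uRw]
8. ~c -> a, w   [[]-rule on 7 via wRw]
9. a, w   [->-rule on 8 (branches; this branch)]
Accessibility: uRu, uRv, uRw, vRv, wRw
Complete open branch: countermodel on an S4-frame, so not valid in S4, nor in K, T (the same frame is also a K-frame and a T-frame).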